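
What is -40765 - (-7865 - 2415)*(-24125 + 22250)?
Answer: -19315765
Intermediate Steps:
-40765 - (-7865 - 2415)*(-24125 + 22250) = -40765 - (-10280)*(-1875) = -40765 - 1*19275000 = -40765 - 19275000 = -19315765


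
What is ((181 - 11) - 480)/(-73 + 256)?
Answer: -310/183 ≈ -1.6940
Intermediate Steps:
((181 - 11) - 480)/(-73 + 256) = (170 - 480)/183 = -310*1/183 = -310/183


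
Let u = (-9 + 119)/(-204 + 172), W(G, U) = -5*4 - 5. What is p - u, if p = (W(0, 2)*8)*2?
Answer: -6345/16 ≈ -396.56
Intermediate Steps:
W(G, U) = -25 (W(G, U) = -20 - 5 = -25)
p = -400 (p = -25*8*2 = -200*2 = -400)
u = -55/16 (u = 110/(-32) = 110*(-1/32) = -55/16 ≈ -3.4375)
p - u = -400 - 1*(-55/16) = -400 + 55/16 = -6345/16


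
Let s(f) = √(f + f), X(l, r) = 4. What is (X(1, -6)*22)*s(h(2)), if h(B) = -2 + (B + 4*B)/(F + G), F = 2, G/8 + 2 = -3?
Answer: 88*I*√1634/19 ≈ 187.22*I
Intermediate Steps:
G = -40 (G = -16 + 8*(-3) = -16 - 24 = -40)
h(B) = -2 - 5*B/38 (h(B) = -2 + (B + 4*B)/(2 - 40) = -2 + (5*B)/(-38) = -2 + (5*B)*(-1/38) = -2 - 5*B/38)
s(f) = √2*√f (s(f) = √(2*f) = √2*√f)
(X(1, -6)*22)*s(h(2)) = (4*22)*(√2*√(-2 - 5/38*2)) = 88*(√2*√(-2 - 5/19)) = 88*(√2*√(-43/19)) = 88*(√2*(I*√817/19)) = 88*(I*√1634/19) = 88*I*√1634/19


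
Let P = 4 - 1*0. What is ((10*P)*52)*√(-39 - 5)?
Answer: 4160*I*√11 ≈ 13797.0*I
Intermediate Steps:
P = 4 (P = 4 + 0 = 4)
((10*P)*52)*√(-39 - 5) = ((10*4)*52)*√(-39 - 5) = (40*52)*√(-44) = 2080*(2*I*√11) = 4160*I*√11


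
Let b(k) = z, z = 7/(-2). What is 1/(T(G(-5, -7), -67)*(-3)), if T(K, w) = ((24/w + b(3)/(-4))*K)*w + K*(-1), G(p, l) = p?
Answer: -8/4275 ≈ -0.0018713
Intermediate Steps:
z = -7/2 (z = 7*(-½) = -7/2 ≈ -3.5000)
b(k) = -7/2
T(K, w) = -K + K*w*(7/8 + 24/w) (T(K, w) = ((24/w - 7/2/(-4))*K)*w + K*(-1) = ((24/w - 7/2*(-¼))*K)*w - K = ((24/w + 7/8)*K)*w - K = ((7/8 + 24/w)*K)*w - K = (K*(7/8 + 24/w))*w - K = K*w*(7/8 + 24/w) - K = -K + K*w*(7/8 + 24/w))
1/(T(G(-5, -7), -67)*(-3)) = 1/(((⅛)*(-5)*(184 + 7*(-67)))*(-3)) = 1/(((⅛)*(-5)*(184 - 469))*(-3)) = 1/(((⅛)*(-5)*(-285))*(-3)) = 1/((1425/8)*(-3)) = 1/(-4275/8) = -8/4275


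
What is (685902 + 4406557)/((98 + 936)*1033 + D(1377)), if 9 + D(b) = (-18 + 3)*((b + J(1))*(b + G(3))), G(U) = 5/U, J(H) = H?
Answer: -5092459/27428927 ≈ -0.18566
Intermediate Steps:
D(b) = -9 - 15*(1 + b)*(5/3 + b) (D(b) = -9 + (-18 + 3)*((b + 1)*(b + 5/3)) = -9 - 15*(1 + b)*(b + 5*(⅓)) = -9 - 15*(1 + b)*(b + 5/3) = -9 - 15*(1 + b)*(5/3 + b))
(685902 + 4406557)/((98 + 936)*1033 + D(1377)) = (685902 + 4406557)/((98 + 936)*1033 + (-34 - 40*1377 - 15*1377²)) = 5092459/(1034*1033 + (-34 - 55080 - 15*1896129)) = 5092459/(1068122 + (-34 - 55080 - 28441935)) = 5092459/(1068122 - 28497049) = 5092459/(-27428927) = 5092459*(-1/27428927) = -5092459/27428927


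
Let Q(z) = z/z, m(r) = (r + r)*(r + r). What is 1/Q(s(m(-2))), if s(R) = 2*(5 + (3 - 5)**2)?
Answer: 1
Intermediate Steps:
m(r) = 4*r**2 (m(r) = (2*r)*(2*r) = 4*r**2)
s(R) = 18 (s(R) = 2*(5 + (-2)**2) = 2*(5 + 4) = 2*9 = 18)
Q(z) = 1
1/Q(s(m(-2))) = 1/1 = 1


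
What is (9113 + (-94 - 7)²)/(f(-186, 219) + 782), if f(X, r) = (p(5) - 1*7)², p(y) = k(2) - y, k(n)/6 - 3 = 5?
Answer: 9657/1039 ≈ 9.2945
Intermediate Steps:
k(n) = 48 (k(n) = 18 + 6*5 = 18 + 30 = 48)
p(y) = 48 - y
f(X, r) = 1296 (f(X, r) = ((48 - 1*5) - 1*7)² = ((48 - 5) - 7)² = (43 - 7)² = 36² = 1296)
(9113 + (-94 - 7)²)/(f(-186, 219) + 782) = (9113 + (-94 - 7)²)/(1296 + 782) = (9113 + (-101)²)/2078 = (9113 + 10201)*(1/2078) = 19314*(1/2078) = 9657/1039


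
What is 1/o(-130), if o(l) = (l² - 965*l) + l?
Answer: 1/142220 ≈ 7.0314e-6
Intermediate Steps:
o(l) = l² - 964*l
1/o(-130) = 1/(-130*(-964 - 130)) = 1/(-130*(-1094)) = 1/142220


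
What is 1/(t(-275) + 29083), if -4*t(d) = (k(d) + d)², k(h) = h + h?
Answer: -4/564293 ≈ -7.0885e-6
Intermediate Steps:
k(h) = 2*h
t(d) = -9*d²/4 (t(d) = -(2*d + d)²/4 = -9*d²/4)
1/(t(-275) + 29083) = 1/(-9/4*(-275)² + 29083) = 1/(-9/4*75625 + 29083) = 1/(-680625/4 + 29083) = 1/(-564293/4) = -4/564293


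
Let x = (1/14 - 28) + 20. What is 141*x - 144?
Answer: -17667/14 ≈ -1261.9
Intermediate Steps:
x = -111/14 (x = (1/14 - 28) + 20 = -391/14 + 20 = -111/14 ≈ -7.9286)
141*x - 144 = 141*(-111/14) - 144 = -15651/14 - 144 = -17667/14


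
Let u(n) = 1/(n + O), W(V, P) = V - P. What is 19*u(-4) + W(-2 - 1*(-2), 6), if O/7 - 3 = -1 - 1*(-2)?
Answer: -125/24 ≈ -5.2083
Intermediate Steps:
O = 28 (O = 21 + 7*(-1 - 1*(-2)) = 21 + 7*(-1 + 2) = 21 + 7*1 = 21 + 7 = 28)
u(n) = 1/(28 + n) (u(n) = 1/(n + 28) = 1/(28 + n))
19*u(-4) + W(-2 - 1*(-2), 6) = 19/(28 - 4) + ((-2 - 1*(-2)) - 1*6) = 19/24 + ((-2 + 2) - 6) = 19*(1/24) + (0 - 6) = 19/24 - 6 = -125/24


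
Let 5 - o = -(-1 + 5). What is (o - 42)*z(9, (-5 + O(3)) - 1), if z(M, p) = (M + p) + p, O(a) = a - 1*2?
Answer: 33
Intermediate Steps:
O(a) = -2 + a (O(a) = a - 2 = -2 + a)
z(M, p) = M + 2*p
o = 9 (o = 5 - (-1)*(-1 + 5) = 5 - (-1)*4 = 5 - 1*(-4) = 5 + 4 = 9)
(o - 42)*z(9, (-5 + O(3)) - 1) = (9 - 42)*(9 + 2*((-5 + (-2 + 3)) - 1)) = -33*(9 + 2*((-5 + 1) - 1)) = -33*(9 + 2*(-4 - 1)) = -33*(9 + 2*(-5)) = -33*(9 - 10) = -33*(-1) = 33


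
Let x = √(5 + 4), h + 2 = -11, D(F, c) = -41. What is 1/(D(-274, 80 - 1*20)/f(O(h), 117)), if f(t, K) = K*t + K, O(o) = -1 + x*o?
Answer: 4563/41 ≈ 111.29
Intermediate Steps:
h = -13 (h = -2 - 11 = -13)
x = 3 (x = √9 = 3)
O(o) = -1 + 3*o
f(t, K) = K + K*t
1/(D(-274, 80 - 1*20)/f(O(h), 117)) = 1/(-41*1/(117*(1 + (-1 + 3*(-13))))) = 1/(-41*1/(117*(1 + (-1 - 39)))) = 1/(-41*1/(117*(1 - 40))) = 1/(-41/(117*(-39))) = 1/(-41/(-4563)) = 1/(-41*(-1/4563)) = 1/(41/4563) = 4563/41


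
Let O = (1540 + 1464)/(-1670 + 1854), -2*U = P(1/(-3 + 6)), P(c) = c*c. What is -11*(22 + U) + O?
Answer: -46588/207 ≈ -225.06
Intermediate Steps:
P(c) = c²
U = -1/18 (U = -1/(2*(-3 + 6)²) = -(1/3)²/2 = -(⅓)²/2 = -½*⅑ = -1/18 ≈ -0.055556)
O = 751/46 (O = 3004/184 = 3004*(1/184) = 751/46 ≈ 16.326)
-11*(22 + U) + O = -11*(22 - 1/18) + 751/46 = -11*395/18 + 751/46 = -4345/18 + 751/46 = -46588/207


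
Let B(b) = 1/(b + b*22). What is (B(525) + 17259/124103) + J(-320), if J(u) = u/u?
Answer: 243867179/214077675 ≈ 1.1392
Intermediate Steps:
J(u) = 1
B(b) = 1/(23*b) (B(b) = 1/(b + 22*b) = 1/(23*b))
(B(525) + 17259/124103) + J(-320) = ((1/23)/525 + 17259/124103) + 1 = ((1/23)*(1/525) + 17259*(1/124103)) + 1 = (1/12075 + 17259/124103) + 1 = 29789504/214077675 + 1 = 243867179/214077675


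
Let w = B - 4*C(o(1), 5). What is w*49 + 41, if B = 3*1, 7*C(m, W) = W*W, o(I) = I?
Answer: -512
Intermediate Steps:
C(m, W) = W**2/7 (C(m, W) = (W*W)/7 = W**2/7)
B = 3
w = -79/7 (w = 3 - 4*5**2/7 = 3 - 4*25/7 = 3 - 100/7 = -79/7 ≈ -11.286)
w*49 + 41 = -79/7*49 + 41 = -553 + 41 = -512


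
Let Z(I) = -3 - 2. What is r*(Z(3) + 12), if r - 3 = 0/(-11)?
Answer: 21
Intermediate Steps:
Z(I) = -5
r = 3 (r = 3 + 0/(-11) = 3 + 0*(-1/11) = 3 + 0 = 3)
r*(Z(3) + 12) = 3*(-5 + 12) = 3*7 = 21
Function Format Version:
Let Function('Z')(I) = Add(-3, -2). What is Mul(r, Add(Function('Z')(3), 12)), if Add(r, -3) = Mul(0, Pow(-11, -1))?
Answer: 21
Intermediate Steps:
Function('Z')(I) = -5
r = 3 (r = Add(3, Mul(0, Pow(-11, -1))) = Add(3, Mul(0, Rational(-1, 11))) = Add(3, 0) = 3)
Mul(r, Add(Function('Z')(3), 12)) = Mul(3, Add(-5, 12)) = Mul(3, 7) = 21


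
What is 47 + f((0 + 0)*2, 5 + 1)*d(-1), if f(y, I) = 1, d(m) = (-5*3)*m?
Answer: 62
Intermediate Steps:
d(m) = -15*m
47 + f((0 + 0)*2, 5 + 1)*d(-1) = 47 + 1*(-15*(-1)) = 47 + 1*15 = 47 + 15 = 62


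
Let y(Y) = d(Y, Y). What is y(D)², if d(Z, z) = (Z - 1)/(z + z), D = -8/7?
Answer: 225/256 ≈ 0.87891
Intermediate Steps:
D = -8/7 (D = -8*⅐ = -8/7 ≈ -1.1429)
d(Z, z) = (-1 + Z)/(2*z) (d(Z, z) = (-1 + Z)/((2*z)) = (-1 + Z)*(1/(2*z)) = (-1 + Z)/(2*z))
y(Y) = (-1 + Y)/(2*Y)
y(D)² = ((-1 - 8/7)/(2*(-8/7)))² = ((½)*(-7/8)*(-15/7))² = (15/16)² = 225/256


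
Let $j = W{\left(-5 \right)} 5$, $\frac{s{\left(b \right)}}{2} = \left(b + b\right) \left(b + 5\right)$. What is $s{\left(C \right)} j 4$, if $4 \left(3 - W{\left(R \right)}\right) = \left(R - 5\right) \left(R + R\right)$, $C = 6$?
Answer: $-116160$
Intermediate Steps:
$W{\left(R \right)} = 3 - \frac{R \left(-5 + R\right)}{2}$ ($W{\left(R \right)} = 3 - \frac{\left(R - 5\right) \left(R + R\right)}{4} = 3 - \frac{\left(-5 + R\right) 2 R}{4} = 3 - \frac{2 R \left(-5 + R\right)}{4} = 3 - \frac{R \left(-5 + R\right)}{2}$)
$s{\left(b \right)} = 4 b \left(5 + b\right)$ ($s{\left(b \right)} = 2 \left(b + b\right) \left(b + 5\right) = 2 \cdot 2 b \left(5 + b\right) = 4 b \left(5 + b\right)$)
$j = -110$ ($j = \left(3 - \frac{\left(-5\right)^{2}}{2} + \frac{5}{2} \left(-5\right)\right) 5 = \left(3 - \frac{25}{2} - \frac{25}{2}\right) 5 = \left(-22\right) 5 = -110$)
$s{\left(C \right)} j 4 = 4 \cdot 6 \left(5 + 6\right) \left(-110\right) 4 = 4 \cdot 6 \cdot 11 \left(-110\right) 4 = 264 \left(-110\right) 4 = \left(-29040\right) 4 = -116160$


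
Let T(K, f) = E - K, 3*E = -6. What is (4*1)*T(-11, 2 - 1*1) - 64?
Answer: -28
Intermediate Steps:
E = -2 (E = (⅓)*(-6) = -2)
T(K, f) = -2 - K
(4*1)*T(-11, 2 - 1*1) - 64 = (4*1)*(-2 - 1*(-11)) - 64 = 4*(-2 + 11) - 64 = 4*9 - 64 = 36 - 64 = -28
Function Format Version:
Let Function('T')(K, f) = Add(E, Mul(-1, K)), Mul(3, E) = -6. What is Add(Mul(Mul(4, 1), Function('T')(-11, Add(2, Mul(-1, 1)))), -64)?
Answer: -28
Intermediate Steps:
E = -2 (E = Mul(Rational(1, 3), -6) = -2)
Function('T')(K, f) = Add(-2, Mul(-1, K))
Add(Mul(Mul(4, 1), Function('T')(-11, Add(2, Mul(-1, 1)))), -64) = Add(Mul(Mul(4, 1), Add(-2, Mul(-1, -11))), -64) = Add(Mul(4, Add(-2, 11)), -64) = Add(Mul(4, 9), -64) = Add(36, -64) = -28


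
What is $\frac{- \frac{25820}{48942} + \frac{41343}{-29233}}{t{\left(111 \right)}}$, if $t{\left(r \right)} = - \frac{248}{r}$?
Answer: $\frac{51396795571}{59136488088} \approx 0.86912$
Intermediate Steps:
$\frac{- \frac{25820}{48942} + \frac{41343}{-29233}}{t{\left(111 \right)}} = \frac{- \frac{25820}{48942} + \frac{41343}{-29233}}{\left(-248\right) \frac{1}{111}} = \frac{\left(-25820\right) \frac{1}{48942} + 41343 \left(- \frac{1}{29233}\right)}{\left(-248\right) \frac{1}{111}} = \frac{- \frac{12910}{24471} - \frac{41343}{29233}}{- \frac{248}{111}} = \left(- \frac{1389102583}{715360743}\right) \left(- \frac{111}{248}\right) = \frac{51396795571}{59136488088}$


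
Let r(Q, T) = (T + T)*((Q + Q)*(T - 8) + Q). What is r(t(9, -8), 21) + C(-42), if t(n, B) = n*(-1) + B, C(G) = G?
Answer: -19320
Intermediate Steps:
t(n, B) = B - n (t(n, B) = -n + B = B - n)
r(Q, T) = 2*T*(Q + 2*Q*(-8 + T)) (r(Q, T) = (2*T)*((2*Q)*(-8 + T) + Q) = (2*T)*(2*Q*(-8 + T) + Q) = (2*T)*(Q + 2*Q*(-8 + T)) = 2*T*(Q + 2*Q*(-8 + T)))
r(t(9, -8), 21) + C(-42) = 2*(-8 - 1*9)*21*(-15 + 2*21) - 42 = 2*(-8 - 9)*21*(-15 + 42) - 42 = 2*(-17)*21*27 - 42 = -19278 - 42 = -19320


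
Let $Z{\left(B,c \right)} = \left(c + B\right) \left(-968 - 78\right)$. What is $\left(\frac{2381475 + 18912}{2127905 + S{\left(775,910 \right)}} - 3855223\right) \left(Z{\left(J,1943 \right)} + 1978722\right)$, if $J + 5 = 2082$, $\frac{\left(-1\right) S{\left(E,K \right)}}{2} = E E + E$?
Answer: $\frac{7939698819927587544}{925105} \approx 8.5825 \cdot 10^{12}$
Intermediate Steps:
$S{\left(E,K \right)} = - 2 E - 2 E^{2}$ ($S{\left(E,K \right)} = - 2 \left(E E + E\right) = - 2 \left(E^{2} + E\right) = - 2 \left(E + E^{2}\right) = - 2 E - 2 E^{2}$)
$J = 2077$ ($J = -5 + 2082 = 2077$)
$Z{\left(B,c \right)} = - 1046 B - 1046 c$ ($Z{\left(B,c \right)} = \left(B + c\right) \left(-1046\right) = - 1046 B - 1046 c$)
$\left(\frac{2381475 + 18912}{2127905 + S{\left(775,910 \right)}} - 3855223\right) \left(Z{\left(J,1943 \right)} + 1978722\right) = \left(\frac{2381475 + 18912}{2127905 - 1550 \left(1 + 775\right)} - 3855223\right) \left(\left(\left(-1046\right) 2077 - 2032378\right) + 1978722\right) = \left(\frac{2400387}{2127905 - 1550 \cdot 776} - 3855223\right) \left(\left(-2172542 - 2032378\right) + 1978722\right) = \left(\frac{2400387}{2127905 - 1202800} - 3855223\right) \left(-4204920 + 1978722\right) = \left(\frac{2400387}{925105} - 3855223\right) \left(-2226198\right) = \left(- \frac{3566483673028}{925105}\right) \left(-2226198\right) = \frac{7939698819927587544}{925105}$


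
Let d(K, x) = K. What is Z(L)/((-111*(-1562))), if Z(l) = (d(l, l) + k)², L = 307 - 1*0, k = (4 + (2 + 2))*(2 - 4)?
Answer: 28227/57794 ≈ 0.48841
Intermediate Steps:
k = -16 (k = (4 + 4)*(-2) = 8*(-2) = -16)
L = 307 (L = 307 + 0 = 307)
Z(l) = (-16 + l)² (Z(l) = (l - 16)² = (-16 + l)²)
Z(L)/((-111*(-1562))) = (-16 + 307)²/((-111*(-1562))) = 291²/173382 = 84681*(1/173382) = 28227/57794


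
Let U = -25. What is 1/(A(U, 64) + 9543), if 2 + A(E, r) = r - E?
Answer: 1/9630 ≈ 0.00010384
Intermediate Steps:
A(E, r) = -2 + r - E (A(E, r) = -2 + (r - E) = -2 + r - E)
1/(A(U, 64) + 9543) = 1/((-2 + 64 - 1*(-25)) + 9543) = 1/((-2 + 64 + 25) + 9543) = 1/(87 + 9543) = 1/9630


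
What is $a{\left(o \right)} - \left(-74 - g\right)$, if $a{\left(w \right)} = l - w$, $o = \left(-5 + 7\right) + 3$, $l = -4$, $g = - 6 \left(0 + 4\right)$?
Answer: $41$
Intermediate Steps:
$g = -24$ ($g = \left(-6\right) 4 = -24$)
$o = 5$ ($o = 2 + 3 = 5$)
$a{\left(w \right)} = -4 - w$
$a{\left(o \right)} - \left(-74 - g\right) = \left(-4 - 5\right) - \left(-74 - -24\right) = \left(-4 - 5\right) - \left(-74 + 24\right) = -9 - -50 = -9 + 50 = 41$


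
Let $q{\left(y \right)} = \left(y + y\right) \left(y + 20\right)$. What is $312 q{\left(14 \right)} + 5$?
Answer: $297029$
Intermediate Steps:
$q{\left(y \right)} = 2 y \left(20 + y\right)$
$312 q{\left(14 \right)} + 5 = 312 \cdot 2 \cdot 14 \left(20 + 14\right) + 5 = 312 \cdot 2 \cdot 14 \cdot 34 + 5 = 312 \cdot 952 + 5 = 297024 + 5 = 297029$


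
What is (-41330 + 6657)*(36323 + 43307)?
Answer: -2761010990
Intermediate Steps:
(-41330 + 6657)*(36323 + 43307) = -34673*79630 = -2761010990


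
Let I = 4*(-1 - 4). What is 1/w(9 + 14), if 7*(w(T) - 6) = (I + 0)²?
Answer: 7/442 ≈ 0.015837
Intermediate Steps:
I = -20 (I = 4*(-5) = -20)
w(T) = 442/7 (w(T) = 6 + (-20 + 0)²/7 = 6 + (⅐)*(-20)² = 6 + (⅐)*400 = 6 + 400/7 = 442/7)
1/w(9 + 14) = 1/(442/7) = 7/442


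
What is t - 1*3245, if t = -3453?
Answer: -6698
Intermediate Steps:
t - 1*3245 = -3453 - 1*3245 = -3453 - 3245 = -6698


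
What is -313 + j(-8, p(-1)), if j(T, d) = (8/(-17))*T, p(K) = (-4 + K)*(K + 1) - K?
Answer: -5257/17 ≈ -309.24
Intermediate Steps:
p(K) = -K + (1 + K)*(-4 + K) (p(K) = (-4 + K)*(1 + K) - K = (1 + K)*(-4 + K) - K = -K + (1 + K)*(-4 + K))
j(T, d) = -8*T/17 (j(T, d) = (8*(-1/17))*T = -8*T/17)
-313 + j(-8, p(-1)) = -313 - 8/17*(-8) = -313 + 64/17 = -5257/17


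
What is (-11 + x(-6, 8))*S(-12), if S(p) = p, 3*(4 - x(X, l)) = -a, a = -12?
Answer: 132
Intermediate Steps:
x(X, l) = 0 (x(X, l) = 4 - (-1)*(-12)/3 = 4 - 1/3*12 = 4 - 4 = 0)
(-11 + x(-6, 8))*S(-12) = (-11 + 0)*(-12) = -11*(-12) = 132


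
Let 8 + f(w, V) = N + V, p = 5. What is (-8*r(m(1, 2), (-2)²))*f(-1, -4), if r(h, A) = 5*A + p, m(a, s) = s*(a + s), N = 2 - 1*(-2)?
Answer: 1600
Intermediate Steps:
N = 4 (N = 2 + 2 = 4)
r(h, A) = 5 + 5*A (r(h, A) = 5*A + 5 = 5 + 5*A)
f(w, V) = -4 + V (f(w, V) = -8 + (4 + V) = -4 + V)
(-8*r(m(1, 2), (-2)²))*f(-1, -4) = (-8*(5 + 5*(-2)²))*(-4 - 4) = -8*(5 + 5*4)*(-8) = -8*(5 + 20)*(-8) = -8*25*(-8) = -200*(-8) = 1600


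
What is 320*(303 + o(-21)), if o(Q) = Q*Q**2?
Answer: -2866560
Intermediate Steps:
o(Q) = Q**3
320*(303 + o(-21)) = 320*(303 + (-21)**3) = 320*(303 - 9261) = 320*(-8958) = -2866560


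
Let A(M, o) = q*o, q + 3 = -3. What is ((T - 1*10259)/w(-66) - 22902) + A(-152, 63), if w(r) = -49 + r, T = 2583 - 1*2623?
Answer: -2666901/115 ≈ -23190.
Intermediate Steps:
q = -6 (q = -3 - 3 = -6)
A(M, o) = -6*o
T = -40 (T = 2583 - 2623 = -40)
((T - 1*10259)/w(-66) - 22902) + A(-152, 63) = ((-40 - 1*10259)/(-49 - 66) - 22902) - 6*63 = ((-40 - 10259)/(-115) - 22902) - 378 = (-10299*(-1/115) - 22902) - 378 = (10299/115 - 22902) - 378 = -2623431/115 - 378 = -2666901/115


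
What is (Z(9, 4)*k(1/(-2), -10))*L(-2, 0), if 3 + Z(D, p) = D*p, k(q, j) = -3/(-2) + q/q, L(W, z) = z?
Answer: 0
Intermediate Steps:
k(q, j) = 5/2 (k(q, j) = -3*(-½) + 1 = 3/2 + 1 = 5/2)
Z(D, p) = -3 + D*p
(Z(9, 4)*k(1/(-2), -10))*L(-2, 0) = ((-3 + 9*4)*(5/2))*0 = ((-3 + 36)*(5/2))*0 = (33*(5/2))*0 = (165/2)*0 = 0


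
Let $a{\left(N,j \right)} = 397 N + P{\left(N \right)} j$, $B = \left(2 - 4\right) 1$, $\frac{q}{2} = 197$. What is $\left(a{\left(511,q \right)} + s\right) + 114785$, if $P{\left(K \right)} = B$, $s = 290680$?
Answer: $607544$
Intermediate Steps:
$q = 394$ ($q = 2 \cdot 197 = 394$)
$B = -2$ ($B = \left(-2\right) 1 = -2$)
$P{\left(K \right)} = -2$
$a{\left(N,j \right)} = - 2 j + 397 N$ ($a{\left(N,j \right)} = 397 N - 2 j = - 2 j + 397 N$)
$\left(a{\left(511,q \right)} + s\right) + 114785 = \left(\left(\left(-2\right) 394 + 397 \cdot 511\right) + 290680\right) + 114785 = \left(\left(-788 + 202867\right) + 290680\right) + 114785 = \left(202079 + 290680\right) + 114785 = 492759 + 114785 = 607544$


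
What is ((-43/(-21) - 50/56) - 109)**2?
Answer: 82065481/7056 ≈ 11631.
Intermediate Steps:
((-43/(-21) - 50/56) - 109)**2 = ((-43*(-1/21) - 50*1/56) - 109)**2 = ((43/21 - 25/28) - 109)**2 = (97/84 - 109)**2 = (-9059/84)**2 = 82065481/7056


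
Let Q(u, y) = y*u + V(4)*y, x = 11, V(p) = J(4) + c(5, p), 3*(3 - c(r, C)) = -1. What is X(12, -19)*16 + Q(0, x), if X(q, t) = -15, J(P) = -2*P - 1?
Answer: -907/3 ≈ -302.33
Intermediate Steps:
J(P) = -1 - 2*P
c(r, C) = 10/3 (c(r, C) = 3 - ⅓*(-1) = 3 + ⅓ = 10/3)
V(p) = -17/3 (V(p) = (-1 - 2*4) + 10/3 = (-1 - 8) + 10/3 = -9 + 10/3 = -17/3)
Q(u, y) = -17*y/3 + u*y (Q(u, y) = y*u - 17*y/3 = u*y - 17*y/3 = -17*y/3 + u*y)
X(12, -19)*16 + Q(0, x) = -15*16 + (⅓)*11*(-17 + 3*0) = -240 + (⅓)*11*(-17 + 0) = -240 + (⅓)*11*(-17) = -240 - 187/3 = -907/3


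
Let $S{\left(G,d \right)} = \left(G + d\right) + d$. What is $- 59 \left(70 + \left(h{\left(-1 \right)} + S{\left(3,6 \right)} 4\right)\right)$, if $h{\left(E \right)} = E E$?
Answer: $-7729$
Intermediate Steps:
$S{\left(G,d \right)} = G + 2 d$
$h{\left(E \right)} = E^{2}$
$- 59 \left(70 + \left(h{\left(-1 \right)} + S{\left(3,6 \right)} 4\right)\right) = - 59 \left(70 + \left(\left(-1\right)^{2} + \left(3 + 2 \cdot 6\right) 4\right)\right) = - 59 \left(70 + \left(1 + \left(3 + 12\right) 4\right)\right) = - 59 \left(70 + \left(1 + 15 \cdot 4\right)\right) = - 59 \left(70 + \left(1 + 60\right)\right) = - 59 \left(70 + 61\right) = \left(-59\right) 131 = -7729$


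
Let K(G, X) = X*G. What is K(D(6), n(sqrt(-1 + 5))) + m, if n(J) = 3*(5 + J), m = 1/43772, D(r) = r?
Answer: 5515273/43772 ≈ 126.00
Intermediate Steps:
m = 1/43772 ≈ 2.2846e-5
n(J) = 15 + 3*J
K(G, X) = G*X
K(D(6), n(sqrt(-1 + 5))) + m = 6*(15 + 3*sqrt(-1 + 5)) + 1/43772 = 6*(15 + 3*sqrt(4)) + 1/43772 = 6*(15 + 3*2) + 1/43772 = 6*(15 + 6) + 1/43772 = 6*21 + 1/43772 = 126 + 1/43772 = 5515273/43772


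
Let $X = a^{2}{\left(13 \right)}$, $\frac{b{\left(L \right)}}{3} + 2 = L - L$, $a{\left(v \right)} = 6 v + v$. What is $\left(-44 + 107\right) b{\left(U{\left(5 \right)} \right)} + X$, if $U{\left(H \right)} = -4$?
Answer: $7903$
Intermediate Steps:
$a{\left(v \right)} = 7 v$
$b{\left(L \right)} = -6$ ($b{\left(L \right)} = -6 + 3 \left(L - L\right) = -6 + 3 \cdot 0 = -6 + 0 = -6$)
$X = 8281$ ($X = \left(7 \cdot 13\right)^{2} = 91^{2} = 8281$)
$\left(-44 + 107\right) b{\left(U{\left(5 \right)} \right)} + X = \left(-44 + 107\right) \left(-6\right) + 8281 = 63 \left(-6\right) + 8281 = -378 + 8281 = 7903$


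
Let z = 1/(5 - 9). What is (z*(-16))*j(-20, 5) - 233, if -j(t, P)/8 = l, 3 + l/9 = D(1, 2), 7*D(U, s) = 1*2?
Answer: 3841/7 ≈ 548.71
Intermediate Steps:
D(U, s) = 2/7 (D(U, s) = (1*2)/7 = (1/7)*2 = 2/7)
l = -171/7 (l = -27 + 9*(2/7) = -27 + 18/7 = -171/7 ≈ -24.429)
j(t, P) = 1368/7 (j(t, P) = -8*(-171/7) = 1368/7)
z = -1/4 (z = 1/(-4) = -1/4 ≈ -0.25000)
(z*(-16))*j(-20, 5) - 233 = -1/4*(-16)*(1368/7) - 233 = 4*(1368/7) - 233 = 5472/7 - 233 = 3841/7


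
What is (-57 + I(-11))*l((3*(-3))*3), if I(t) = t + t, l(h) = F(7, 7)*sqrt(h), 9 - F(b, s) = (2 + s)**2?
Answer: 17064*I*sqrt(3) ≈ 29556.0*I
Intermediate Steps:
F(b, s) = 9 - (2 + s)**2
l(h) = -72*sqrt(h) (l(h) = (9 - (2 + 7)**2)*sqrt(h) = (9 - 1*9**2)*sqrt(h) = (9 - 1*81)*sqrt(h) = (9 - 81)*sqrt(h) = -72*sqrt(h))
I(t) = 2*t
(-57 + I(-11))*l((3*(-3))*3) = (-57 + 2*(-11))*(-72*sqrt(3)*(3*I)) = (-57 - 22)*(-72*3*I*sqrt(3)) = -(-5688)*sqrt(-27) = -(-5688)*3*I*sqrt(3) = -(-17064)*I*sqrt(3) = 17064*I*sqrt(3)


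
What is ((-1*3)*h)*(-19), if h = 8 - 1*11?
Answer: -171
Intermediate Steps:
h = -3 (h = 8 - 11 = -3)
((-1*3)*h)*(-19) = (-1*3*(-3))*(-19) = -3*(-3)*(-19) = 9*(-19) = -171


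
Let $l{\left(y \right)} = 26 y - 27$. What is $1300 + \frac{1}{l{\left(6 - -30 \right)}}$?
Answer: $\frac{1181701}{909} \approx 1300.0$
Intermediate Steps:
$l{\left(y \right)} = -27 + 26 y$
$1300 + \frac{1}{l{\left(6 - -30 \right)}} = 1300 + \frac{1}{-27 + 26 \left(6 - -30\right)} = 1300 + \frac{1}{-27 + 26 \left(6 + 30\right)} = 1300 + \frac{1}{-27 + 26 \cdot 36} = 1300 + \frac{1}{-27 + 936} = 1300 + \frac{1}{909} = \frac{1181701}{909}$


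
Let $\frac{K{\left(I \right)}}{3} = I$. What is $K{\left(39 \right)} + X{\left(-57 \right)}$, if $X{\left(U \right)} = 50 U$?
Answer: $-2733$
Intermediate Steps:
$K{\left(I \right)} = 3 I$
$K{\left(39 \right)} + X{\left(-57 \right)} = 3 \cdot 39 + 50 \left(-57\right) = 117 - 2850 = -2733$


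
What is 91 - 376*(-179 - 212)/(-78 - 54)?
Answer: -33751/33 ≈ -1022.8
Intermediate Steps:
91 - 376*(-179 - 212)/(-78 - 54) = 91 - (-147016)/(-132) = 91 - (-147016)*(-1)/132 = 91 - 376*391/132 = 91 - 36754/33 = -33751/33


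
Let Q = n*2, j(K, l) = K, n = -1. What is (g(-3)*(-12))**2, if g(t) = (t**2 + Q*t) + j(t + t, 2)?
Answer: 11664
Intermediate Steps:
Q = -2 (Q = -1*2 = -2)
g(t) = t**2 (g(t) = (t**2 - 2*t) + (t + t) = (t**2 - 2*t) + 2*t = t**2)
(g(-3)*(-12))**2 = ((-3)**2*(-12))**2 = (9*(-12))**2 = (-108)**2 = 11664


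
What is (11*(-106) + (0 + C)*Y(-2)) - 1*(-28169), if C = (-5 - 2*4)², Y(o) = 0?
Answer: 27003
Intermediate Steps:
C = 169 (C = (-5 - 8)² = (-13)² = 169)
(11*(-106) + (0 + C)*Y(-2)) - 1*(-28169) = (11*(-106) + (0 + 169)*0) - 1*(-28169) = (-1166 + 169*0) + 28169 = (-1166 + 0) + 28169 = -1166 + 28169 = 27003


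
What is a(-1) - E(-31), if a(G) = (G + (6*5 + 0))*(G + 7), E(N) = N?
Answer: 205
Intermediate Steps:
a(G) = (7 + G)*(30 + G) (a(G) = (G + (30 + 0))*(7 + G) = (G + 30)*(7 + G) = (30 + G)*(7 + G) = (7 + G)*(30 + G))
a(-1) - E(-31) = (210 + (-1)**2 + 37*(-1)) - 1*(-31) = (210 + 1 - 37) + 31 = 174 + 31 = 205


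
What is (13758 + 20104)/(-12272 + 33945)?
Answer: 33862/21673 ≈ 1.5624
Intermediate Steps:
(13758 + 20104)/(-12272 + 33945) = 33862/21673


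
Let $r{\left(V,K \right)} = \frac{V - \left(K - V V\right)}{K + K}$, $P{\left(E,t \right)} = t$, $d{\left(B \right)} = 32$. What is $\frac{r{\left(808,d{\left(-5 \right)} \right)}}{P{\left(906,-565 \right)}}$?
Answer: $- \frac{16341}{904} \approx -18.076$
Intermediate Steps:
$r{\left(V,K \right)} = \frac{V + V^{2} - K}{2 K}$ ($r{\left(V,K \right)} = \frac{V - \left(K - V^{2}\right)}{2 K} = \left(V + V^{2} - K\right) \frac{1}{2 K} = \frac{V + V^{2} - K}{2 K}$)
$\frac{r{\left(808,d{\left(-5 \right)} \right)}}{P{\left(906,-565 \right)}} = \frac{\frac{1}{2} \cdot \frac{1}{32} \left(808 + 808^{2} - 32\right)}{-565} = \frac{1}{2} \cdot \frac{1}{32} \left(808 + 652864 - 32\right) \left(- \frac{1}{565}\right) = \frac{1}{2} \cdot \frac{1}{32} \cdot 653640 \left(- \frac{1}{565}\right) = \frac{81705}{8} \left(- \frac{1}{565}\right) = - \frac{16341}{904}$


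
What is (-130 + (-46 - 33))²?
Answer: 43681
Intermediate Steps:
(-130 + (-46 - 33))² = (-130 - 79)² = (-209)² = 43681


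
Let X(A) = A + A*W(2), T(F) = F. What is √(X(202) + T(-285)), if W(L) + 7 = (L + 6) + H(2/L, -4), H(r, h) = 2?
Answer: √523 ≈ 22.869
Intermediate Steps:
W(L) = 1 + L (W(L) = -7 + ((L + 6) + 2) = -7 + ((6 + L) + 2) = -7 + (8 + L) = 1 + L)
X(A) = 4*A (X(A) = A + A*(1 + 2) = A + A*3 = A + 3*A = 4*A)
√(X(202) + T(-285)) = √(4*202 - 285) = √(808 - 285) = √523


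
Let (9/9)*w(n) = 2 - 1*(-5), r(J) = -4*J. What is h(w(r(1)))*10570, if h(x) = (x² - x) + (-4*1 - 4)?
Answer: 359380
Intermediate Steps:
w(n) = 7 (w(n) = 2 - 1*(-5) = 2 + 5 = 7)
h(x) = -8 + x² - x (h(x) = (x² - x) + (-4 - 4) = (x² - x) - 8 = -8 + x² - x)
h(w(r(1)))*10570 = (-8 + 7² - 1*7)*10570 = (-8 + 49 - 7)*10570 = 34*10570 = 359380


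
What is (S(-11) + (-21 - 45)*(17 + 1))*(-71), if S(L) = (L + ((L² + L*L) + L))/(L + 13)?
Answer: 76538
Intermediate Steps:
S(L) = (2*L + 2*L²)/(13 + L) (S(L) = (L + ((L² + L²) + L))/(13 + L) = (L + (2*L² + L))/(13 + L) = (L + (L + 2*L²))/(13 + L) = (2*L + 2*L²)/(13 + L))
(S(-11) + (-21 - 45)*(17 + 1))*(-71) = (2*(-11)*(1 - 11)/(13 - 11) + (-21 - 45)*(17 + 1))*(-71) = (2*(-11)*(-10)/2 - 66*18)*(-71) = (2*(-11)*(½)*(-10) - 1188)*(-71) = (110 - 1188)*(-71) = -1078*(-71) = 76538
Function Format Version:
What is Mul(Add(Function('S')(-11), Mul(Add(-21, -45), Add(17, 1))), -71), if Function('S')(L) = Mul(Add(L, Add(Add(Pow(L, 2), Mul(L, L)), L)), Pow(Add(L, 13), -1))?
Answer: 76538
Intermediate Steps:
Function('S')(L) = Mul(Pow(Add(13, L), -1), Add(Mul(2, L), Mul(2, Pow(L, 2)))) (Function('S')(L) = Mul(Add(L, Add(Add(Pow(L, 2), Pow(L, 2)), L)), Pow(Add(13, L), -1)) = Mul(Add(L, Add(Mul(2, Pow(L, 2)), L)), Pow(Add(13, L), -1)) = Mul(Add(L, Add(L, Mul(2, Pow(L, 2)))), Pow(Add(13, L), -1)) = Mul(Add(Mul(2, L), Mul(2, Pow(L, 2))), Pow(Add(13, L), -1)) = Mul(Pow(Add(13, L), -1), Add(Mul(2, L), Mul(2, Pow(L, 2)))))
Mul(Add(Function('S')(-11), Mul(Add(-21, -45), Add(17, 1))), -71) = Mul(Add(Mul(2, -11, Pow(Add(13, -11), -1), Add(1, -11)), Mul(Add(-21, -45), Add(17, 1))), -71) = Mul(Add(Mul(2, -11, Pow(2, -1), -10), Mul(-66, 18)), -71) = Mul(Add(Mul(2, -11, Rational(1, 2), -10), -1188), -71) = Mul(Add(110, -1188), -71) = Mul(-1078, -71) = 76538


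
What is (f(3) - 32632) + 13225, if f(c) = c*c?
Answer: -19398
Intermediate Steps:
f(c) = c²
(f(3) - 32632) + 13225 = (3² - 32632) + 13225 = (9 - 32632) + 13225 = -32623 + 13225 = -19398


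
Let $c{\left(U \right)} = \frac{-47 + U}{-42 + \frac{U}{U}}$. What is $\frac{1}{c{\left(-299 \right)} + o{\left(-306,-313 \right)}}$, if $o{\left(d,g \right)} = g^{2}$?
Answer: $\frac{41}{4017075} \approx 1.0206 \cdot 10^{-5}$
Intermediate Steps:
$c{\left(U \right)} = \frac{47}{41} - \frac{U}{41}$ ($c{\left(U \right)} = \frac{-47 + U}{-42 + 1} = \frac{-47 + U}{-41} = \left(-47 + U\right) \left(- \frac{1}{41}\right) = \frac{47}{41} - \frac{U}{41}$)
$\frac{1}{c{\left(-299 \right)} + o{\left(-306,-313 \right)}} = \frac{1}{\left(\frac{47}{41} - - \frac{299}{41}\right) + \left(-313\right)^{2}} = \frac{1}{\left(\frac{47}{41} + \frac{299}{41}\right) + 97969} = \frac{1}{\frac{346}{41} + 97969} = \frac{1}{\frac{4017075}{41}} = \frac{41}{4017075}$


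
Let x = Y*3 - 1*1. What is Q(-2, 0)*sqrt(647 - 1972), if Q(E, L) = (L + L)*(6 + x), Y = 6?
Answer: 0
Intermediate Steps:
x = 17 (x = 6*3 - 1*1 = 18 - 1 = 17)
Q(E, L) = 46*L (Q(E, L) = (L + L)*(6 + 17) = (2*L)*23 = 46*L)
Q(-2, 0)*sqrt(647 - 1972) = (46*0)*sqrt(647 - 1972) = 0*sqrt(-1325) = 0*(5*I*sqrt(53)) = 0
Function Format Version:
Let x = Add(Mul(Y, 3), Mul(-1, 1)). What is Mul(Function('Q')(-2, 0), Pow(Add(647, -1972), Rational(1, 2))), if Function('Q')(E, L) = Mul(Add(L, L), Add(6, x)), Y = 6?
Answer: 0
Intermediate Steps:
x = 17 (x = Add(Mul(6, 3), Mul(-1, 1)) = Add(18, -1) = 17)
Function('Q')(E, L) = Mul(46, L) (Function('Q')(E, L) = Mul(Add(L, L), Add(6, 17)) = Mul(Mul(2, L), 23) = Mul(46, L))
Mul(Function('Q')(-2, 0), Pow(Add(647, -1972), Rational(1, 2))) = Mul(Mul(46, 0), Pow(Add(647, -1972), Rational(1, 2))) = Mul(0, Pow(-1325, Rational(1, 2))) = Mul(0, Mul(5, I, Pow(53, Rational(1, 2)))) = 0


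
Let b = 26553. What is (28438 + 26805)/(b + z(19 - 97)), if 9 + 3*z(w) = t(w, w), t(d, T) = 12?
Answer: 55243/26554 ≈ 2.0804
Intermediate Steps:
z(w) = 1 (z(w) = -3 + (1/3)*12 = -3 + 4 = 1)
(28438 + 26805)/(b + z(19 - 97)) = (28438 + 26805)/(26553 + 1) = 55243/26554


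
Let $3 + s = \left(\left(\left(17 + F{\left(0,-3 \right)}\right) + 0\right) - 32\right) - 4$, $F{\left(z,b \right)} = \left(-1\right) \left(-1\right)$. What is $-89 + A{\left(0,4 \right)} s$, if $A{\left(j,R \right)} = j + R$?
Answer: $-173$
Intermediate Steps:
$F{\left(z,b \right)} = 1$
$A{\left(j,R \right)} = R + j$
$s = -21$ ($s = -3 + \left(\left(\left(\left(17 + 1\right) + 0\right) - 32\right) - 4\right) = -3 + \left(\left(\left(18 + 0\right) - 32\right) - 4\right) = -3 + \left(\left(18 - 32\right) - 4\right) = -3 - 18 = -21$)
$-89 + A{\left(0,4 \right)} s = -89 + \left(4 + 0\right) \left(-21\right) = -89 + 4 \left(-21\right) = -89 - 84 = -173$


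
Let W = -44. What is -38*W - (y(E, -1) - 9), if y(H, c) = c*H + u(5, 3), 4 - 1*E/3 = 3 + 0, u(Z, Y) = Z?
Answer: 1679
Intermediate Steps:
E = 3 (E = 12 - 3*(3 + 0) = 12 - 3*3 = 12 - 9 = 3)
y(H, c) = 5 + H*c (y(H, c) = c*H + 5 = H*c + 5 = 5 + H*c)
-38*W - (y(E, -1) - 9) = -38*(-44) - ((5 + 3*(-1)) - 9) = 1672 - ((5 - 3) - 9) = 1672 - (2 - 9) = 1672 - 1*(-7) = 1672 + 7 = 1679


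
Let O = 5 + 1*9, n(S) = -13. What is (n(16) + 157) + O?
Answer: 158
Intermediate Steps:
O = 14 (O = 5 + 9 = 14)
(n(16) + 157) + O = (-13 + 157) + 14 = 144 + 14 = 158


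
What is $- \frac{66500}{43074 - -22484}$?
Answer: $- \frac{33250}{32779} \approx -1.0144$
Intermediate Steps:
$- \frac{66500}{43074 - -22484} = - \frac{66500}{43074 + 22484} = - \frac{66500}{65558} = \left(-66500\right) \frac{1}{65558} = - \frac{33250}{32779}$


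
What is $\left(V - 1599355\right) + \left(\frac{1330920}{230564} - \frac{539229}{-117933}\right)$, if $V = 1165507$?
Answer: $- \frac{983043741165355}{2265925351} \approx -4.3384 \cdot 10^{5}$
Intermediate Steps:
$\left(V - 1599355\right) + \left(\frac{1330920}{230564} - \frac{539229}{-117933}\right) = \left(1165507 - 1599355\right) + \left(\frac{1330920}{230564} - \frac{539229}{-117933}\right) = -433848 + \left(1330920 \cdot \frac{1}{230564} - - \frac{179743}{39311}\right) = -433848 + \left(\frac{332730}{57641} + \frac{179743}{39311}\right) = -433848 + \frac{23440515293}{2265925351} = - \frac{983043741165355}{2265925351}$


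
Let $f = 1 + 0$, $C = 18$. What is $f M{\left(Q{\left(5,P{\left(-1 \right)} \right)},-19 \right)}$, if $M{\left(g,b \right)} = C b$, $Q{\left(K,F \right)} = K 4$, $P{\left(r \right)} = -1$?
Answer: $-342$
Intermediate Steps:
$Q{\left(K,F \right)} = 4 K$
$M{\left(g,b \right)} = 18 b$
$f = 1$
$f M{\left(Q{\left(5,P{\left(-1 \right)} \right)},-19 \right)} = 1 \cdot 18 \left(-19\right) = 1 \left(-342\right) = -342$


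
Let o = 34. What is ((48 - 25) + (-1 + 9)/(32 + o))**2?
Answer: 582169/1089 ≈ 534.59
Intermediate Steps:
((48 - 25) + (-1 + 9)/(32 + o))**2 = ((48 - 25) + (-1 + 9)/(32 + 34))**2 = (23 + 8/66)**2 = (23 + 8*(1/66))**2 = (23 + 4/33)**2 = (763/33)**2 = 582169/1089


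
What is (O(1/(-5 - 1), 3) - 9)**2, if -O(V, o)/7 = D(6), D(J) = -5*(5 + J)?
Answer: 141376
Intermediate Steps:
D(J) = -25 - 5*J
O(V, o) = 385 (O(V, o) = -7*(-25 - 5*6) = -7*(-25 - 30) = -7*(-55) = 385)
(O(1/(-5 - 1), 3) - 9)**2 = (385 - 9)**2 = 376**2 = 141376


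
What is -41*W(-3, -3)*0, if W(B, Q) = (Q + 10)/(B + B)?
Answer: 0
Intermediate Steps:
W(B, Q) = (10 + Q)/(2*B) (W(B, Q) = (10 + Q)/((2*B)) = (10 + Q)*(1/(2*B)) = (10 + Q)/(2*B))
-41*W(-3, -3)*0 = -41*(10 - 3)/(2*(-3))*0 = -41*(-1)*7/(2*3)*0 = -41*(-7/6)*0 = (287/6)*0 = 0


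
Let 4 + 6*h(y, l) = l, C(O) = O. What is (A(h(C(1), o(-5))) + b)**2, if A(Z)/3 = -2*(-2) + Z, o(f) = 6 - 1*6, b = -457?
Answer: 199809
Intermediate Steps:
o(f) = 0 (o(f) = 6 - 6 = 0)
h(y, l) = -2/3 + l/6
A(Z) = 12 + 3*Z (A(Z) = 3*(-2*(-2) + Z) = 3*(4 + Z) = 12 + 3*Z)
(A(h(C(1), o(-5))) + b)**2 = ((12 + 3*(-2/3 + (1/6)*0)) - 457)**2 = ((12 + 3*(-2/3 + 0)) - 457)**2 = ((12 + 3*(-2/3)) - 457)**2 = ((12 - 2) - 457)**2 = (10 - 457)**2 = (-447)**2 = 199809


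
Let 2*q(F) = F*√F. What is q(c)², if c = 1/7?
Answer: 1/1372 ≈ 0.00072886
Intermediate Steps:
c = ⅐ ≈ 0.14286
q(F) = F^(3/2)/2 (q(F) = (F*√F)/2 = F^(3/2)/2)
q(c)² = ((⅐)^(3/2)/2)² = ((√7/49)/2)² = (√7/98)² = 1/1372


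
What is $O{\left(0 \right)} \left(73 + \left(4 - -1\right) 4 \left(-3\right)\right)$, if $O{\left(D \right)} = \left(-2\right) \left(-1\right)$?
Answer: $26$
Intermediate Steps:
$O{\left(D \right)} = 2$
$O{\left(0 \right)} \left(73 + \left(4 - -1\right) 4 \left(-3\right)\right) = 2 \left(73 + \left(4 - -1\right) 4 \left(-3\right)\right) = 2 \left(73 + \left(4 + 1\right) 4 \left(-3\right)\right) = 2 \left(73 + 5 \cdot 4 \left(-3\right)\right) = 2 \left(73 + 20 \left(-3\right)\right) = 2 \left(73 - 60\right) = 2 \cdot 13 = 26$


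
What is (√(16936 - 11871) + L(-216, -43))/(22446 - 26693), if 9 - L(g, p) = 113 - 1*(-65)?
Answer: 169/4247 - √5065/4247 ≈ 0.023035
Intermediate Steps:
L(g, p) = -169 (L(g, p) = 9 - (113 - 1*(-65)) = 9 - (113 + 65) = 9 - 1*178 = 9 - 178 = -169)
(√(16936 - 11871) + L(-216, -43))/(22446 - 26693) = (√(16936 - 11871) - 169)/(22446 - 26693) = (√5065 - 169)/(-4247) = (-169 + √5065)*(-1/4247) = 169/4247 - √5065/4247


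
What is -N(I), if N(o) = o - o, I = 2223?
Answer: 0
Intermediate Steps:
N(o) = 0
-N(I) = -1*0 = 0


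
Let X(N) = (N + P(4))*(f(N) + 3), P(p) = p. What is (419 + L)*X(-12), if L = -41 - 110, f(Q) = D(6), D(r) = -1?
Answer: -4288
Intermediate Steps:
f(Q) = -1
L = -151
X(N) = 8 + 2*N (X(N) = (N + 4)*(-1 + 3) = (4 + N)*2 = 8 + 2*N)
(419 + L)*X(-12) = (419 - 151)*(8 + 2*(-12)) = 268*(8 - 24) = 268*(-16) = -4288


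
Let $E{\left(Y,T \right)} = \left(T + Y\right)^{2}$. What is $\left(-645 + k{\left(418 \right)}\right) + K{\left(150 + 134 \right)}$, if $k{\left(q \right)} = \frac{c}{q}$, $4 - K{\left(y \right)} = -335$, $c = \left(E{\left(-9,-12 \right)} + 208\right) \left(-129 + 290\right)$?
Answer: $- \frac{2129}{38} \approx -56.026$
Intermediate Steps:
$c = 104489$ ($c = \left(\left(-12 - 9\right)^{2} + 208\right) \left(-129 + 290\right) = \left(\left(-21\right)^{2} + 208\right) 161 = \left(441 + 208\right) 161 = 649 \cdot 161 = 104489$)
$K{\left(y \right)} = 339$ ($K{\left(y \right)} = 4 - -335 = 4 + 335 = 339$)
$k{\left(q \right)} = \frac{104489}{q}$
$\left(-645 + k{\left(418 \right)}\right) + K{\left(150 + 134 \right)} = \left(-645 + \frac{104489}{418}\right) + 339 = \left(-645 + 104489 \cdot \frac{1}{418}\right) + 339 = \left(-645 + \frac{9499}{38}\right) + 339 = - \frac{15011}{38} + 339 = - \frac{2129}{38}$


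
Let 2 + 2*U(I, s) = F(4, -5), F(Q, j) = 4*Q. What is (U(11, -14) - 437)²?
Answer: 184900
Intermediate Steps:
U(I, s) = 7 (U(I, s) = -1 + (4*4)/2 = -1 + (½)*16 = -1 + 8 = 7)
(U(11, -14) - 437)² = (7 - 437)² = (-430)² = 184900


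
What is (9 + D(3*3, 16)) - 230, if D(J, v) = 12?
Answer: -209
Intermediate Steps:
(9 + D(3*3, 16)) - 230 = (9 + 12) - 230 = 21 - 230 = -209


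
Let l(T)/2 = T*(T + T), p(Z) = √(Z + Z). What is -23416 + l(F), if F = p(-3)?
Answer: -23440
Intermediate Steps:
p(Z) = √2*√Z (p(Z) = √(2*Z) = √2*√Z)
F = I*√6 (F = √2*√(-3) = √2*(I*√3) = I*√6 ≈ 2.4495*I)
l(T) = 4*T² (l(T) = 2*(T*(T + T)) = 2*(T*(2*T)) = 2*(2*T²) = 4*T²)
-23416 + l(F) = -23416 + 4*(I*√6)² = -23416 + 4*(-6) = -23416 - 24 = -23440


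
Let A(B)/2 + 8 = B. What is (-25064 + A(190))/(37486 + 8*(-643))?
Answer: -12350/16171 ≈ -0.76371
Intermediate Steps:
A(B) = -16 + 2*B
(-25064 + A(190))/(37486 + 8*(-643)) = (-25064 + (-16 + 2*190))/(37486 + 8*(-643)) = (-25064 + (-16 + 380))/(37486 - 5144) = (-25064 + 364)/32342 = -24700*1/32342 = -12350/16171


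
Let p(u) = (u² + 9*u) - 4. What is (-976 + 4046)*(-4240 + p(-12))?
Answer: -12918560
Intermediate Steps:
p(u) = -4 + u² + 9*u
(-976 + 4046)*(-4240 + p(-12)) = (-976 + 4046)*(-4240 + (-4 + (-12)² + 9*(-12))) = 3070*(-4240 + (-4 + 144 - 108)) = 3070*(-4240 + 32) = 3070*(-4208) = -12918560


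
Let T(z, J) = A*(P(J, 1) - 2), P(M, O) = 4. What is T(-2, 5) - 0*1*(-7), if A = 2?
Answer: 4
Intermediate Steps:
T(z, J) = 4 (T(z, J) = 2*(4 - 2) = 2*2 = 4)
T(-2, 5) - 0*1*(-7) = 4 - 0*1*(-7) = 4 - 0*(-7) = 4 - 1*0 = 4 + 0 = 4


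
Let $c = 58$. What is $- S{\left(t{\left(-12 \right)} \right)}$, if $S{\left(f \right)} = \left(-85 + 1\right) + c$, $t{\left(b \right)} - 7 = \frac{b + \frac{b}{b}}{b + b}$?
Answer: $26$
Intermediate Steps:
$t{\left(b \right)} = 7 + \frac{1 + b}{2 b}$ ($t{\left(b \right)} = 7 + \frac{b + \frac{b}{b}}{b + b} = 7 + \frac{b + 1}{2 b} = 7 + \left(1 + b\right) \frac{1}{2 b} = 7 + \frac{1 + b}{2 b}$)
$S{\left(f \right)} = -26$ ($S{\left(f \right)} = \left(-85 + 1\right) + 58 = -84 + 58 = -26$)
$- S{\left(t{\left(-12 \right)} \right)} = \left(-1\right) \left(-26\right) = 26$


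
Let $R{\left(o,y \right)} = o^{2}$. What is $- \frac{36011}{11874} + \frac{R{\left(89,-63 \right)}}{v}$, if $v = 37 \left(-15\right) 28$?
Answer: $- \frac{108944149}{30753660} \approx -3.5425$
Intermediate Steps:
$v = -15540$ ($v = \left(-555\right) 28 = -15540$)
$- \frac{36011}{11874} + \frac{R{\left(89,-63 \right)}}{v} = - \frac{36011}{11874} + \frac{89^{2}}{-15540} = \left(-36011\right) \frac{1}{11874} + 7921 \left(- \frac{1}{15540}\right) = - \frac{36011}{11874} - \frac{7921}{15540} = - \frac{108944149}{30753660}$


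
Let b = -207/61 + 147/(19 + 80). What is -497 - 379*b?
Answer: 455657/2013 ≈ 226.36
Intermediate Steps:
b = -3842/2013 (b = -207*1/61 + 147/99 = -207/61 + 147*(1/99) = -207/61 + 49/33 = -3842/2013 ≈ -1.9086)
-497 - 379*b = -497 - 379*(-3842/2013) = -497 + 1456118/2013 = 455657/2013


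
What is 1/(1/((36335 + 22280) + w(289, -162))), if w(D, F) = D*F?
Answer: 11797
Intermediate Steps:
1/(1/((36335 + 22280) + w(289, -162))) = 1/(1/((36335 + 22280) + 289*(-162))) = 1/(1/(58615 - 46818)) = 1/(1/11797) = 11797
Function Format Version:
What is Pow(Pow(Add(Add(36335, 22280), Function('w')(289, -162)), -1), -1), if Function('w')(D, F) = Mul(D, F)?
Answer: 11797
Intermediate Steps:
Pow(Pow(Add(Add(36335, 22280), Function('w')(289, -162)), -1), -1) = Pow(Pow(Add(Add(36335, 22280), Mul(289, -162)), -1), -1) = Pow(Pow(Add(58615, -46818), -1), -1) = Pow(Pow(11797, -1), -1) = Pow(Rational(1, 11797), -1) = 11797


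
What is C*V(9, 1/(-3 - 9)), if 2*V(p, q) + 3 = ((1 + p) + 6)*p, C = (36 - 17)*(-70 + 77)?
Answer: 18753/2 ≈ 9376.5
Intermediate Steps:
C = 133 (C = 19*7 = 133)
V(p, q) = -3/2 + p*(7 + p)/2 (V(p, q) = -3/2 + (((1 + p) + 6)*p)/2 = -3/2 + ((7 + p)*p)/2 = -3/2 + (p*(7 + p))/2 = -3/2 + p*(7 + p)/2)
C*V(9, 1/(-3 - 9)) = 133*(-3/2 + (½)*9² + (7/2)*9) = 133*(-3/2 + (½)*81 + 63/2) = 133*(-3/2 + 81/2 + 63/2) = 133*(141/2) = 18753/2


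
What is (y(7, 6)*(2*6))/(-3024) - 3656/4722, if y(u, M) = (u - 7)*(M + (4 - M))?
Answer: -1828/2361 ≈ -0.77425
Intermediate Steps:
y(u, M) = -28 + 4*u (y(u, M) = (-7 + u)*4 = -28 + 4*u)
(y(7, 6)*(2*6))/(-3024) - 3656/4722 = ((-28 + 4*7)*(2*6))/(-3024) - 3656/4722 = ((-28 + 28)*12)*(-1/3024) - 3656*1/4722 = (0*12)*(-1/3024) - 1828/2361 = 0*(-1/3024) - 1828/2361 = 0 - 1828/2361 = -1828/2361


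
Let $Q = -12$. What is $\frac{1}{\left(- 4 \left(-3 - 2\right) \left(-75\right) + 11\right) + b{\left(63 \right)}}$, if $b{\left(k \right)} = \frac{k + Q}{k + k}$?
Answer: $- \frac{42}{62521} \approx -0.00067177$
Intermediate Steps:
$b{\left(k \right)} = \frac{-12 + k}{2 k}$ ($b{\left(k \right)} = \frac{k - 12}{k + k} = \frac{-12 + k}{2 k}$)
$\frac{1}{\left(- 4 \left(-3 - 2\right) \left(-75\right) + 11\right) + b{\left(63 \right)}} = \frac{1}{\left(- 4 \left(-3 - 2\right) \left(-75\right) + 11\right) + \frac{-12 + 63}{2 \cdot 63}} = \frac{1}{\left(\left(-4\right) \left(-5\right) \left(-75\right) + 11\right) + \frac{1}{2} \cdot \frac{1}{63} \cdot 51} = \frac{1}{\left(20 \left(-75\right) + 11\right) + \frac{17}{42}} = \frac{1}{\left(-1500 + 11\right) + \frac{17}{42}} = \frac{1}{-1489 + \frac{17}{42}} = \frac{1}{- \frac{62521}{42}} = - \frac{42}{62521}$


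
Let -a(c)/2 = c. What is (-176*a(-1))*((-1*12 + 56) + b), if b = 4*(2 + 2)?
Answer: -21120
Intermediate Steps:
b = 16 (b = 4*4 = 16)
a(c) = -2*c
(-176*a(-1))*((-1*12 + 56) + b) = (-(-352)*(-1))*((-1*12 + 56) + 16) = (-176*2)*((-12 + 56) + 16) = -352*(44 + 16) = -352*60 = -21120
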